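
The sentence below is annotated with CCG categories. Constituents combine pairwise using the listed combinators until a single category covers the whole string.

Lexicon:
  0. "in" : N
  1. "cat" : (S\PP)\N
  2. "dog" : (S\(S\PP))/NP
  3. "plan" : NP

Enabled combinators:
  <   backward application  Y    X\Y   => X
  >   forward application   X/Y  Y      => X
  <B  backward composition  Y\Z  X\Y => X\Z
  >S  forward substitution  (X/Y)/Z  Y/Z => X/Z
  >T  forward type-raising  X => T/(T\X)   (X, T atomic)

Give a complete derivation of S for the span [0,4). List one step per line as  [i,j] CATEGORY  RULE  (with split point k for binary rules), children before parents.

[0,1] N  lex  "in"
[1,2] (S\PP)\N  lex  "cat"
[0,2] S\PP  <  k=1
[2,3] (S\(S\PP))/NP  lex  "dog"
[3,4] NP  lex  "plan"
[2,4] S\(S\PP)  >  k=3
[0,4] S  <  k=2

[0,4] S   <
  [0,2] S\PP   <
    [0,1] "in" : N
    [1,2] "cat" : (S\PP)\N
  [2,4] S\(S\PP)   >
    [2,3] "dog" : (S\(S\PP))/NP
    [3,4] "plan" : NP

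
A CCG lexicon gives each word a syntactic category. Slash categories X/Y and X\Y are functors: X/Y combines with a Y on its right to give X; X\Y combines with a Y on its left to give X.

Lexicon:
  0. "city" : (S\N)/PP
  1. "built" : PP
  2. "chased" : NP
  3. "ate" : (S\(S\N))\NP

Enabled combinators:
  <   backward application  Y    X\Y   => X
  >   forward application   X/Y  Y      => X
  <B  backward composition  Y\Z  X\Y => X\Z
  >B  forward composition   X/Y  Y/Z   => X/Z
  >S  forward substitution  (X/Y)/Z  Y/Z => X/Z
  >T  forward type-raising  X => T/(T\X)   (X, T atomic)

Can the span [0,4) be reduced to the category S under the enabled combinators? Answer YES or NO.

[0,4] S   <
  [0,2] S\N   >
    [0,1] "city" : (S\N)/PP
    [1,2] "built" : PP
  [2,4] S\(S\N)   <
    [2,3] "chased" : NP
    [3,4] "ate" : (S\(S\N))\NP

YES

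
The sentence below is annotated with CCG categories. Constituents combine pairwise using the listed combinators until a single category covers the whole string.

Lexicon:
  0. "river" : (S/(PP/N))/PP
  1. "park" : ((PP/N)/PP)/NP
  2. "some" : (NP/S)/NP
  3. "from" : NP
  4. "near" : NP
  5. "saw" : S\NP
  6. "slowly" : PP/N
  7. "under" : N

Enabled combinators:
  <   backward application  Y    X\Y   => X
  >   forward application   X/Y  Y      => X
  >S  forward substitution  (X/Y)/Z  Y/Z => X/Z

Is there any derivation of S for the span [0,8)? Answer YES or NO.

YES

[0,8] S   >
  [0,6] S/PP   >S
    [0,1] "river" : (S/(PP/N))/PP
    [1,6] (PP/N)/PP   >
      [1,2] "park" : ((PP/N)/PP)/NP
      [2,6] NP   >
        [2,4] NP/S   >
          [2,3] "some" : (NP/S)/NP
          [3,4] "from" : NP
        [4,6] S   <
          [4,5] "near" : NP
          [5,6] "saw" : S\NP
  [6,8] PP   >
    [6,7] "slowly" : PP/N
    [7,8] "under" : N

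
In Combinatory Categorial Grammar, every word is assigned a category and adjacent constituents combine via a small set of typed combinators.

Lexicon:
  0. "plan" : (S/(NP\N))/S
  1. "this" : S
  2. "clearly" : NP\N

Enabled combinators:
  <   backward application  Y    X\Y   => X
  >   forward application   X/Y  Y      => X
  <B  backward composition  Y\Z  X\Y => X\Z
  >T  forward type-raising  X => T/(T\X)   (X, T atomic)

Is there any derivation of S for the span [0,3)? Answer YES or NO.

[0,3] S   >
  [0,2] S/(NP\N)   >
    [0,1] "plan" : (S/(NP\N))/S
    [1,2] "this" : S
  [2,3] "clearly" : NP\N

YES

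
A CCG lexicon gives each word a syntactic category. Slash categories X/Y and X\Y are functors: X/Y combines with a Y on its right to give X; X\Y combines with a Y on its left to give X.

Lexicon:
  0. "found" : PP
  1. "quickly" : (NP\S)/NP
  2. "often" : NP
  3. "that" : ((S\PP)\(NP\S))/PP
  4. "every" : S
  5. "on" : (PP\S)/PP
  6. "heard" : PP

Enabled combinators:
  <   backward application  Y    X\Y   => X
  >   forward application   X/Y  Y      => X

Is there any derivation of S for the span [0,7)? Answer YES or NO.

[0,7] S   <
  [0,1] "found" : PP
  [1,7] S\PP   <
    [1,3] NP\S   >
      [1,2] "quickly" : (NP\S)/NP
      [2,3] "often" : NP
    [3,7] (S\PP)\(NP\S)   >
      [3,4] "that" : ((S\PP)\(NP\S))/PP
      [4,7] PP   <
        [4,5] "every" : S
        [5,7] PP\S   >
          [5,6] "on" : (PP\S)/PP
          [6,7] "heard" : PP

YES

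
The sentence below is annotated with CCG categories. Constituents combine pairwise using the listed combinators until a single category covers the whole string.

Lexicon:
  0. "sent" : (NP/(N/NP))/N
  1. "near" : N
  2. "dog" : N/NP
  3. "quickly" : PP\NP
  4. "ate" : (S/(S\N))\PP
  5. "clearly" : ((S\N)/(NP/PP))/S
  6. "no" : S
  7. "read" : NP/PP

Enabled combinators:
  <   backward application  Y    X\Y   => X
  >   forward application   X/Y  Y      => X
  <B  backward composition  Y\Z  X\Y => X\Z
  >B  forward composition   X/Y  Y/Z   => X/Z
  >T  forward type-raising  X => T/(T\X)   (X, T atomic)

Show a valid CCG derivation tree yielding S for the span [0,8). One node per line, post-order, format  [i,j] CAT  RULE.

[0,1] (NP/(N/NP))/N  lex  "sent"
[1,2] N  lex  "near"
[0,2] NP/(N/NP)  >  k=1
[2,3] N/NP  lex  "dog"
[0,3] NP  >  k=2
[3,4] PP\NP  lex  "quickly"
[0,4] PP  <  k=3
[4,5] (S/(S\N))\PP  lex  "ate"
[0,5] S/(S\N)  <  k=4
[5,6] ((S\N)/(NP/PP))/S  lex  "clearly"
[6,7] S  lex  "no"
[5,7] (S\N)/(NP/PP)  >  k=6
[7,8] NP/PP  lex  "read"
[5,8] S\N  >  k=7
[0,8] S  >  k=5

[0,8] S   >
  [0,5] S/(S\N)   <
    [0,4] PP   <
      [0,3] NP   >
        [0,2] NP/(N/NP)   >
          [0,1] "sent" : (NP/(N/NP))/N
          [1,2] "near" : N
        [2,3] "dog" : N/NP
      [3,4] "quickly" : PP\NP
    [4,5] "ate" : (S/(S\N))\PP
  [5,8] S\N   >
    [5,7] (S\N)/(NP/PP)   >
      [5,6] "clearly" : ((S\N)/(NP/PP))/S
      [6,7] "no" : S
    [7,8] "read" : NP/PP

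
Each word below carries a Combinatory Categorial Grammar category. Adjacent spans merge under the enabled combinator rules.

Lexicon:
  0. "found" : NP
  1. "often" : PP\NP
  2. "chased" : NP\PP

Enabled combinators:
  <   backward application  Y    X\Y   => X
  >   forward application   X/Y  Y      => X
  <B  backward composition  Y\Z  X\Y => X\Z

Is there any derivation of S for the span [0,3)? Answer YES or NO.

NP PP\NP NP\PP
CKY chart[0,3] = {NP}; S ∉ chart

NO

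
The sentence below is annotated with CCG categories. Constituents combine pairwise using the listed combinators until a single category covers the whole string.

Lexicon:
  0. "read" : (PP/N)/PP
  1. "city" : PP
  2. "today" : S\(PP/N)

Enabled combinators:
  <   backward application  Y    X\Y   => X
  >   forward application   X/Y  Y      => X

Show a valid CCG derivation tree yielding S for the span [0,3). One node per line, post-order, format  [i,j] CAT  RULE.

[0,1] (PP/N)/PP  lex  "read"
[1,2] PP  lex  "city"
[0,2] PP/N  >  k=1
[2,3] S\(PP/N)  lex  "today"
[0,3] S  <  k=2

[0,3] S   <
  [0,2] PP/N   >
    [0,1] "read" : (PP/N)/PP
    [1,2] "city" : PP
  [2,3] "today" : S\(PP/N)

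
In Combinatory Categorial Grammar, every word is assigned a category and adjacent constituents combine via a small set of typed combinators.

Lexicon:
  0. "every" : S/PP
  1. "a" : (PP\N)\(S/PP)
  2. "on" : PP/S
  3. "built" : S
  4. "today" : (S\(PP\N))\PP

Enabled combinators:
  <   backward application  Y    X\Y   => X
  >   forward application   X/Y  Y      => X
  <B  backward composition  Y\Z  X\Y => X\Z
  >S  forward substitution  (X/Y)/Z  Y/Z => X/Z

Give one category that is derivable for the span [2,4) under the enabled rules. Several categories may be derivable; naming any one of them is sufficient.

PP

[0,5] S   <
  [0,2] PP\N   <
    [0,1] "every" : S/PP
    [1,2] "a" : (PP\N)\(S/PP)
  [2,5] S\(PP\N)   <
    [2,4] PP   >
      [2,3] "on" : PP/S
      [3,4] "built" : S
    [4,5] "today" : (S\(PP\N))\PP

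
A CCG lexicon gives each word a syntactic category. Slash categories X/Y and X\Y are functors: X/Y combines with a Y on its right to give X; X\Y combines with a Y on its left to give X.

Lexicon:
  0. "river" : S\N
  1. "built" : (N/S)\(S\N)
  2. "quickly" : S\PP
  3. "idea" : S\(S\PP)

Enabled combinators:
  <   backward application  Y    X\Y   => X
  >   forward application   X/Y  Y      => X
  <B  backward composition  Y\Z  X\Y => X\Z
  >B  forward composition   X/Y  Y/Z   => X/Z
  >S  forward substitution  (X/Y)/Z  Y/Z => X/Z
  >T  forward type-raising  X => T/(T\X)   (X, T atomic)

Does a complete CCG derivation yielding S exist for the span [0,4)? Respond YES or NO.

NO

S\N (N/S)\(S\N) S\PP S\(S\PP)
CKY chart[0,4] = {N, N/(N\N), N/(S\S), NP/(NP\N), PP/(PP\N), S/(S\N)}; S ∉ chart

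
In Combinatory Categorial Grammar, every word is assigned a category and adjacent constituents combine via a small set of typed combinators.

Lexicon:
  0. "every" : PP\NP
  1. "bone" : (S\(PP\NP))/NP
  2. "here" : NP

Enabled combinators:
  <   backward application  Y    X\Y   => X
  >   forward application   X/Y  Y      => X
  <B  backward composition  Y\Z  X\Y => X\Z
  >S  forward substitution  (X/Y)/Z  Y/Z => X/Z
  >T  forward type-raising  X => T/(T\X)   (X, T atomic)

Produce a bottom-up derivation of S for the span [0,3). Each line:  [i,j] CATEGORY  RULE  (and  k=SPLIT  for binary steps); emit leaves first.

[0,3] S   <
  [0,1] "every" : PP\NP
  [1,3] S\(PP\NP)   >
    [1,2] "bone" : (S\(PP\NP))/NP
    [2,3] "here" : NP

[0,1] PP\NP  lex  "every"
[1,2] (S\(PP\NP))/NP  lex  "bone"
[2,3] NP  lex  "here"
[1,3] S\(PP\NP)  >  k=2
[0,3] S  <  k=1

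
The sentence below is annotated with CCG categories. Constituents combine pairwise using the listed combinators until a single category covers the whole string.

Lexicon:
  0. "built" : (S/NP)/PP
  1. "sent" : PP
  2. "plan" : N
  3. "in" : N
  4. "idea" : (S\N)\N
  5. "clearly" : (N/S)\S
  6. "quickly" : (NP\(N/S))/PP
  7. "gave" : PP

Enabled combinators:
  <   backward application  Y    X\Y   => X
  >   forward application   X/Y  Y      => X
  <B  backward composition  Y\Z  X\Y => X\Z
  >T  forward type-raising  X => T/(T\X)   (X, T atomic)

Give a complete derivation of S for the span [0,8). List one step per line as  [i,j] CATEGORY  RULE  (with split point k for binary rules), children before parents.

[0,1] (S/NP)/PP  lex  "built"
[1,2] PP  lex  "sent"
[0,2] S/NP  >  k=1
[2,3] N  lex  "plan"
[3,4] N  lex  "in"
[4,5] (S\N)\N  lex  "idea"
[3,5] S\N  <  k=4
[2,5] S  <  k=3
[5,6] (N/S)\S  lex  "clearly"
[2,6] N/S  <  k=5
[6,7] (NP\(N/S))/PP  lex  "quickly"
[7,8] PP  lex  "gave"
[6,8] NP\(N/S)  >  k=7
[2,8] NP  <  k=6
[0,8] S  >  k=2

[0,8] S   >
  [0,2] S/NP   >
    [0,1] "built" : (S/NP)/PP
    [1,2] "sent" : PP
  [2,8] NP   <
    [2,6] N/S   <
      [2,5] S   <
        [2,3] "plan" : N
        [3,5] S\N   <
          [3,4] "in" : N
          [4,5] "idea" : (S\N)\N
      [5,6] "clearly" : (N/S)\S
    [6,8] NP\(N/S)   >
      [6,7] "quickly" : (NP\(N/S))/PP
      [7,8] "gave" : PP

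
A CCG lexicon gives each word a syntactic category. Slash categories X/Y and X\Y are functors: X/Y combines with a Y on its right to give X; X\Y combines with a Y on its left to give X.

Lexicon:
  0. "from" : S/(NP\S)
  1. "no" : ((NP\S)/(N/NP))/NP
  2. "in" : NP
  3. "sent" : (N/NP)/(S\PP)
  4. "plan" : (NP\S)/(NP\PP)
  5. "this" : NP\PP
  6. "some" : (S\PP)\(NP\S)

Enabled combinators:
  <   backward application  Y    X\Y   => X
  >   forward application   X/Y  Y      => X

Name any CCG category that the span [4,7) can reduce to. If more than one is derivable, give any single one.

S\PP

[0,7] S   >
  [0,1] "from" : S/(NP\S)
  [1,7] NP\S   >
    [1,3] (NP\S)/(N/NP)   >
      [1,2] "no" : ((NP\S)/(N/NP))/NP
      [2,3] "in" : NP
    [3,7] N/NP   >
      [3,4] "sent" : (N/NP)/(S\PP)
      [4,7] S\PP   <
        [4,6] NP\S   >
          [4,5] "plan" : (NP\S)/(NP\PP)
          [5,6] "this" : NP\PP
        [6,7] "some" : (S\PP)\(NP\S)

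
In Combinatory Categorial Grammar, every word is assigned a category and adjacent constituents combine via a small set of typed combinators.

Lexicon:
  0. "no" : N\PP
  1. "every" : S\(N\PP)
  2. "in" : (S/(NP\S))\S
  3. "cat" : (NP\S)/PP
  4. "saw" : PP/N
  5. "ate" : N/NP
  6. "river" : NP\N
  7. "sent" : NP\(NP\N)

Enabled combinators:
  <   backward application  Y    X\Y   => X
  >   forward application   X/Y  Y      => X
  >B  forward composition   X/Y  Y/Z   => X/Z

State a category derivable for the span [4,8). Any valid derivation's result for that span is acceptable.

[0,8] S   >
  [0,3] S/(NP\S)   <
    [0,2] S   <
      [0,1] "no" : N\PP
      [1,2] "every" : S\(N\PP)
    [2,3] "in" : (S/(NP\S))\S
  [3,8] NP\S   >
    [3,4] "cat" : (NP\S)/PP
    [4,8] PP   >
      [4,6] PP/NP   >B
        [4,5] "saw" : PP/N
        [5,6] "ate" : N/NP
      [6,8] NP   <
        [6,7] "river" : NP\N
        [7,8] "sent" : NP\(NP\N)

PP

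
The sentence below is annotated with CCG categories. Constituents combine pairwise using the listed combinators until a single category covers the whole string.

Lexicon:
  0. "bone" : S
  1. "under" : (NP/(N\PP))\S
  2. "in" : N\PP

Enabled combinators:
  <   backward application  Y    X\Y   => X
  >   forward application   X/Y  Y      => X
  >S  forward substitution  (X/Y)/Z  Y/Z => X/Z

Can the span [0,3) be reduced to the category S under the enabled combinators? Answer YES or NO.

NO

S (NP/(N\PP))\S N\PP
CKY chart[0,3] = {NP}; S ∉ chart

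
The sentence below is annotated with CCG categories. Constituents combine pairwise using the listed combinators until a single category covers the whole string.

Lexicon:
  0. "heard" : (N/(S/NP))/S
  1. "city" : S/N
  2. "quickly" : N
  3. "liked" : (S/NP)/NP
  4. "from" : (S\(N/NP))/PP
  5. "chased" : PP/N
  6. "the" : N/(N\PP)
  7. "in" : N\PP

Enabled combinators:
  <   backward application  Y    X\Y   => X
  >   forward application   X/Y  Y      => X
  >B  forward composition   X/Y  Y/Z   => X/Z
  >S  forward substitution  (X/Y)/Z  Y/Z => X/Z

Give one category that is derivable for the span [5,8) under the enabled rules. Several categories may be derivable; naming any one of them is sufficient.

PP

[0,8] S   <
  [0,4] N/NP   >B
    [0,3] N/(S/NP)   >
      [0,1] "heard" : (N/(S/NP))/S
      [1,3] S   >
        [1,2] "city" : S/N
        [2,3] "quickly" : N
    [3,4] "liked" : (S/NP)/NP
  [4,8] S\(N/NP)   >
    [4,5] "from" : (S\(N/NP))/PP
    [5,8] PP   >
      [5,6] "chased" : PP/N
      [6,8] N   >
        [6,7] "the" : N/(N\PP)
        [7,8] "in" : N\PP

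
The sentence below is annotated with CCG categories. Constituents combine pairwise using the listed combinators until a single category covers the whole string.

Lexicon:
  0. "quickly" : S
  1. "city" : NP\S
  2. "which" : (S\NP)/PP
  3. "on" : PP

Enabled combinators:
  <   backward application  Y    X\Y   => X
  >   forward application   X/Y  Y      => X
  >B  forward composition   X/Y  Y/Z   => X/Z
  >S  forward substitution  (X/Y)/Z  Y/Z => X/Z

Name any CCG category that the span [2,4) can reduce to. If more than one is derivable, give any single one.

[0,4] S   <
  [0,2] NP   <
    [0,1] "quickly" : S
    [1,2] "city" : NP\S
  [2,4] S\NP   >
    [2,3] "which" : (S\NP)/PP
    [3,4] "on" : PP

S\NP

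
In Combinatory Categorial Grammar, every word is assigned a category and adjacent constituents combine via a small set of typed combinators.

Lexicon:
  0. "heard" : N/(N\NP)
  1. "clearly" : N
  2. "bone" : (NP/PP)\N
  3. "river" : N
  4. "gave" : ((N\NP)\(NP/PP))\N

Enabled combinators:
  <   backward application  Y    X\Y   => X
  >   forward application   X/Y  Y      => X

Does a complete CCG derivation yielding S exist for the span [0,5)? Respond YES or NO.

N/(N\NP) N (NP/PP)\N N ((N\NP)\(NP/PP))\N
CKY chart[0,5] = {N}; S ∉ chart

NO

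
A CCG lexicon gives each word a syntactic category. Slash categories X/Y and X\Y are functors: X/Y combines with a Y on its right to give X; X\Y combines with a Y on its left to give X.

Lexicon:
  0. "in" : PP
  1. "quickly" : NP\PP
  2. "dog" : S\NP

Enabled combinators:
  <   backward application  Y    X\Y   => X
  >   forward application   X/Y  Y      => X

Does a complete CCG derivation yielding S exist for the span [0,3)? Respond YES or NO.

YES

[0,3] S   <
  [0,2] NP   <
    [0,1] "in" : PP
    [1,2] "quickly" : NP\PP
  [2,3] "dog" : S\NP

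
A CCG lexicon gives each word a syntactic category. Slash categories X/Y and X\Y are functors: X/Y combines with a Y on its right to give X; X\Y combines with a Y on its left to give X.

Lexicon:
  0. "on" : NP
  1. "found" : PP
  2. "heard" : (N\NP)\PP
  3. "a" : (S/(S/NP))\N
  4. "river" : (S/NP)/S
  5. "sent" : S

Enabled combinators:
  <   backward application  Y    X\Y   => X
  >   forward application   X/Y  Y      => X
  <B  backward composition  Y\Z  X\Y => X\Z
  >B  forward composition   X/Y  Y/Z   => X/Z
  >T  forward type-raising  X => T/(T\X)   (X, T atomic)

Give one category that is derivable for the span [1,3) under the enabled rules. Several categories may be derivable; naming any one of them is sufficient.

N\NP

[0,6] S   >
  [0,4] S/(S/NP)   <
    [0,3] N   <
      [0,1] "on" : NP
      [1,3] N\NP   <
        [1,2] "found" : PP
        [2,3] "heard" : (N\NP)\PP
    [3,4] "a" : (S/(S/NP))\N
  [4,6] S/NP   >
    [4,5] "river" : (S/NP)/S
    [5,6] "sent" : S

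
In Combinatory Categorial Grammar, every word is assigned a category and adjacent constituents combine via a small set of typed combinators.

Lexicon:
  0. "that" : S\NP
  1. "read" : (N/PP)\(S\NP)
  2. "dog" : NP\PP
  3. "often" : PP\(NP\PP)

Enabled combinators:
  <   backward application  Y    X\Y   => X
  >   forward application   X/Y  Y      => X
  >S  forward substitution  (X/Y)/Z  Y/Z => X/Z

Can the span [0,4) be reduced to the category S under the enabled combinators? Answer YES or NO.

S\NP (N/PP)\(S\NP) NP\PP PP\(NP\PP)
CKY chart[0,4] = {N}; S ∉ chart

NO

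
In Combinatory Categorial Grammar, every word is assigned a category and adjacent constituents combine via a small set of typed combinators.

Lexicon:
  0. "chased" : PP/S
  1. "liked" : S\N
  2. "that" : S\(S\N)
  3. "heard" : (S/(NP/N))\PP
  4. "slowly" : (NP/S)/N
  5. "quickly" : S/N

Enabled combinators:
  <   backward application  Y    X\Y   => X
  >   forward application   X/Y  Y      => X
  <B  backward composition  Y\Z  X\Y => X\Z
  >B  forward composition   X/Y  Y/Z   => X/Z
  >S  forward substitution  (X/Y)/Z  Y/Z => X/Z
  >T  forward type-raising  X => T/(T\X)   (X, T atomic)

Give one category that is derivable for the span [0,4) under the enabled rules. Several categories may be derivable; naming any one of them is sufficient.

[0,6] S   >
  [0,4] S/(NP/N)   <
    [0,3] PP   >
      [0,1] "chased" : PP/S
      [1,3] S   <
        [1,2] "liked" : S\N
        [2,3] "that" : S\(S\N)
    [3,4] "heard" : (S/(NP/N))\PP
  [4,6] NP/N   >S
    [4,5] "slowly" : (NP/S)/N
    [5,6] "quickly" : S/N

S/(NP/N)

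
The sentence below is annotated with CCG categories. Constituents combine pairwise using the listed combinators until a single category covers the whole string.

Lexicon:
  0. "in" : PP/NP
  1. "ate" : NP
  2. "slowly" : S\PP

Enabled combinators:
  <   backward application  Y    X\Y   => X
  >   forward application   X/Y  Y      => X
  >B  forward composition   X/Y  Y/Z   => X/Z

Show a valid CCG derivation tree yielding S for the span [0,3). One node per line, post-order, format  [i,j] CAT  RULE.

[0,3] S   <
  [0,2] PP   >
    [0,1] "in" : PP/NP
    [1,2] "ate" : NP
  [2,3] "slowly" : S\PP

[0,1] PP/NP  lex  "in"
[1,2] NP  lex  "ate"
[0,2] PP  >  k=1
[2,3] S\PP  lex  "slowly"
[0,3] S  <  k=2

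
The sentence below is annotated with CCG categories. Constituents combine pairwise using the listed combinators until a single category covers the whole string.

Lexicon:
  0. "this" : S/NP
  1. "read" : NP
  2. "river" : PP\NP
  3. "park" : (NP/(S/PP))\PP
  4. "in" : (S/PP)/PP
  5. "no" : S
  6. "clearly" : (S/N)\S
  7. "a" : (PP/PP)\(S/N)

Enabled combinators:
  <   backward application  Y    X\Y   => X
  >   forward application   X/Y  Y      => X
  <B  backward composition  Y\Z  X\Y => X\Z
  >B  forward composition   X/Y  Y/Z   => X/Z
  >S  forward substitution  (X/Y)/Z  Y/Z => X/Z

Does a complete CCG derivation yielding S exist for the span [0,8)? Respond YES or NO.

[0,8] S   >
  [0,1] "this" : S/NP
  [1,8] NP   >
    [1,4] NP/(S/PP)   <
      [1,3] PP   <
        [1,2] "read" : NP
        [2,3] "river" : PP\NP
      [3,4] "park" : (NP/(S/PP))\PP
    [4,8] S/PP   >S
      [4,5] "in" : (S/PP)/PP
      [5,8] PP/PP   <
        [5,7] S/N   <
          [5,6] "no" : S
          [6,7] "clearly" : (S/N)\S
        [7,8] "a" : (PP/PP)\(S/N)

YES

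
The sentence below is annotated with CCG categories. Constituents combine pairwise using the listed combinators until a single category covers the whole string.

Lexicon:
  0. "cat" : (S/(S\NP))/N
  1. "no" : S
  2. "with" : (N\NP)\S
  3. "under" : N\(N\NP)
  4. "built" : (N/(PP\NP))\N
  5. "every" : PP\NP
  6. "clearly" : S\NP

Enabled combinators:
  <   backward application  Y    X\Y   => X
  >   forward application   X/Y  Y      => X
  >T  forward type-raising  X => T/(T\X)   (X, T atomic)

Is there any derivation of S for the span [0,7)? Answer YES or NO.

YES

[0,7] S   >
  [0,6] S/(S\NP)   >
    [0,1] "cat" : (S/(S\NP))/N
    [1,6] N   >
      [1,5] N/(PP\NP)   <
        [1,4] N   <
          [1,3] N\NP   <
            [1,2] "no" : S
            [2,3] "with" : (N\NP)\S
          [3,4] "under" : N\(N\NP)
        [4,5] "built" : (N/(PP\NP))\N
      [5,6] "every" : PP\NP
  [6,7] "clearly" : S\NP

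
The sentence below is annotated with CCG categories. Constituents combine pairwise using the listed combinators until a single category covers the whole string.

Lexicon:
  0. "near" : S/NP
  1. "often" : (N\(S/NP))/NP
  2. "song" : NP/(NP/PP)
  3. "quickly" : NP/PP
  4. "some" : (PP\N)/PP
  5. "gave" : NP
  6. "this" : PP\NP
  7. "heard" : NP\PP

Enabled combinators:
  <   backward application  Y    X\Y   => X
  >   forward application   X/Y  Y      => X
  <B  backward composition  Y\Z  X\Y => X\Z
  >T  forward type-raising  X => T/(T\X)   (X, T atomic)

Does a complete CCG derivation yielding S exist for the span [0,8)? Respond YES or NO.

NO

S/NP (N\(S/NP))/NP NP/(NP/PP) NP/PP (PP\N)/PP NP PP\NP NP\PP
CKY chart[0,8] = {N/(N\NP), NP, NP/(NP\NP), PP/(PP\NP), S/(S\NP)}; S ∉ chart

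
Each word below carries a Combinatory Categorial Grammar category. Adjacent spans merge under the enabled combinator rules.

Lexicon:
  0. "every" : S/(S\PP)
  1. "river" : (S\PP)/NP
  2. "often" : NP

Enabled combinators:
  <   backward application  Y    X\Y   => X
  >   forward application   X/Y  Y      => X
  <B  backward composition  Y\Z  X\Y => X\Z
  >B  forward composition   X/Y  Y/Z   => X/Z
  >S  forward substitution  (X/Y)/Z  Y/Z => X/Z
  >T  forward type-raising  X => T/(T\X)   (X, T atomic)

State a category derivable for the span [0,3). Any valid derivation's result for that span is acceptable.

S

[0,3] S   >
  [0,1] "every" : S/(S\PP)
  [1,3] S\PP   >
    [1,2] "river" : (S\PP)/NP
    [2,3] "often" : NP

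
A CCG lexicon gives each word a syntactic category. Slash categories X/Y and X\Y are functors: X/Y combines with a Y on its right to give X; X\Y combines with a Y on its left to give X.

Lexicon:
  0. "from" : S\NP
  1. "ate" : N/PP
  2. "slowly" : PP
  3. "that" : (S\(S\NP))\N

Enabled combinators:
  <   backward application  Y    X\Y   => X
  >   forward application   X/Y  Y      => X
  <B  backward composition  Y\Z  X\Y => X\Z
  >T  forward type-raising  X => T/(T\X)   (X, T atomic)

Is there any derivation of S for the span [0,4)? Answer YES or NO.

[0,4] S   <
  [0,1] "from" : S\NP
  [1,4] S\(S\NP)   <
    [1,3] N   >
      [1,2] "ate" : N/PP
      [2,3] "slowly" : PP
    [3,4] "that" : (S\(S\NP))\N

YES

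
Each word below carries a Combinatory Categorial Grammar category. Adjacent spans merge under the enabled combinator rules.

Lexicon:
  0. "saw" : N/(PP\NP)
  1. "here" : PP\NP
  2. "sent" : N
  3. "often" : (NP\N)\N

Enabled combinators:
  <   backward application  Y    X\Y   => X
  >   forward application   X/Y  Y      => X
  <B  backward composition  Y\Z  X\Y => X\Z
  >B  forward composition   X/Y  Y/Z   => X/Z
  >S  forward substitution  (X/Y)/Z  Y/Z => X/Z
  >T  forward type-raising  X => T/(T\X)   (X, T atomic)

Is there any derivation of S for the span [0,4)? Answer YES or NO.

NO

N/(PP\NP) PP\NP N (NP\N)\N
CKY chart[0,4] = {N/(N\NP), NP, NP/(NP\NP), PP/(PP\NP), S/(S\NP)}; S ∉ chart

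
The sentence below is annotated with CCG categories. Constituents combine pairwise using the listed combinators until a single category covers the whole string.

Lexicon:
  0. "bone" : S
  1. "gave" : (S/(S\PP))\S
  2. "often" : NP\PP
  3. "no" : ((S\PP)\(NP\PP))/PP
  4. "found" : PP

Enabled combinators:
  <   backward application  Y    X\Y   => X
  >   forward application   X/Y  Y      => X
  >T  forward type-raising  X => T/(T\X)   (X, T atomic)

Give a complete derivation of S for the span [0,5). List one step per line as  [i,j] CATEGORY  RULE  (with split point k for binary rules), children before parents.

[0,5] S   >
  [0,2] S/(S\PP)   <
    [0,1] "bone" : S
    [1,2] "gave" : (S/(S\PP))\S
  [2,5] S\PP   <
    [2,3] "often" : NP\PP
    [3,5] (S\PP)\(NP\PP)   >
      [3,4] "no" : ((S\PP)\(NP\PP))/PP
      [4,5] "found" : PP

[0,1] S  lex  "bone"
[1,2] (S/(S\PP))\S  lex  "gave"
[0,2] S/(S\PP)  <  k=1
[2,3] NP\PP  lex  "often"
[3,4] ((S\PP)\(NP\PP))/PP  lex  "no"
[4,5] PP  lex  "found"
[3,5] (S\PP)\(NP\PP)  >  k=4
[2,5] S\PP  <  k=3
[0,5] S  >  k=2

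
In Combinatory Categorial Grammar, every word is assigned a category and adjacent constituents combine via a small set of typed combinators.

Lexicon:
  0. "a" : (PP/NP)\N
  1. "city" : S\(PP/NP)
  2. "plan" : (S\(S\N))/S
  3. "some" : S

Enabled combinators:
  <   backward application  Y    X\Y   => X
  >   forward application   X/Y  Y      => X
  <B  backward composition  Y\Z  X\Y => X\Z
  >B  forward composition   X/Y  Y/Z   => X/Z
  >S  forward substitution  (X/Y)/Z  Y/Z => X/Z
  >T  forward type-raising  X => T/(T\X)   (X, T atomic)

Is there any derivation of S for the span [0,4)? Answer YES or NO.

YES

[0,4] S   <
  [0,2] S\N   <B
    [0,1] "a" : (PP/NP)\N
    [1,2] "city" : S\(PP/NP)
  [2,4] S\(S\N)   >
    [2,3] "plan" : (S\(S\N))/S
    [3,4] "some" : S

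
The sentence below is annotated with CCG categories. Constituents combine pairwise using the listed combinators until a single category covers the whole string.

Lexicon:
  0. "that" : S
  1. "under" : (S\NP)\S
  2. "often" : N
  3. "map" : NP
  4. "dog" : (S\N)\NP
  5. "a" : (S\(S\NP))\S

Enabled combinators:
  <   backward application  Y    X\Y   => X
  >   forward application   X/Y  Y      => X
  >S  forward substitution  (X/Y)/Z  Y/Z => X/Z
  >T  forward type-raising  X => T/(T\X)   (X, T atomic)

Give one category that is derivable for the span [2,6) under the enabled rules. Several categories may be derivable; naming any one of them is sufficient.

S\(S\NP)

[0,6] S   <
  [0,2] S\NP   <
    [0,1] "that" : S
    [1,2] "under" : (S\NP)\S
  [2,6] S\(S\NP)   <
    [2,5] S   >
      [2,3] S/(S\N)   >T
        [2,3] "often" : N
      [3,5] S\N   <
        [3,4] "map" : NP
        [4,5] "dog" : (S\N)\NP
    [5,6] "a" : (S\(S\NP))\S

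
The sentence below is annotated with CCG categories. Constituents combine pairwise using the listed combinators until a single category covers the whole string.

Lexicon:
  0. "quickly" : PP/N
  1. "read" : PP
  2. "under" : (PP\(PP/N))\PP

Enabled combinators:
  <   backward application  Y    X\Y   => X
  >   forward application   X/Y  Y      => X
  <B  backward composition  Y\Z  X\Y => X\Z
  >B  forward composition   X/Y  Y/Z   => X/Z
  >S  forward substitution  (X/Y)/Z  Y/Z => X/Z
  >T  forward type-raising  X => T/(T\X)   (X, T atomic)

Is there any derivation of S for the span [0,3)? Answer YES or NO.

PP/N PP (PP\(PP/N))\PP
CKY chart[0,3] = {N/(N\PP), NP/(NP\PP), PP, PP/(PP\PP), S/(S\PP)}; S ∉ chart

NO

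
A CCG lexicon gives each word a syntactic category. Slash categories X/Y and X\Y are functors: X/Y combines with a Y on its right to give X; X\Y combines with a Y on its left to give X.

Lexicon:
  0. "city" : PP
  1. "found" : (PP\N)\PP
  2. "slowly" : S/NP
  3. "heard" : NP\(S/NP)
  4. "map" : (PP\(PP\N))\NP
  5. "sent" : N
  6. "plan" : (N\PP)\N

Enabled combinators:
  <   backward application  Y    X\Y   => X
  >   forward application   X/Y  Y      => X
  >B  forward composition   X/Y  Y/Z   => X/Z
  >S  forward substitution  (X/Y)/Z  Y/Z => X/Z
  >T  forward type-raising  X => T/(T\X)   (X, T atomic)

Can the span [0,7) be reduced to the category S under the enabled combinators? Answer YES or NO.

NO

PP (PP\N)\PP S/NP NP\(S/NP) (PP\(PP\N))\NP N (N\PP)\N
CKY chart[0,7] = {N, N/(N\N), NP/(NP\N), PP/(PP\N), S/(S\N)}; S ∉ chart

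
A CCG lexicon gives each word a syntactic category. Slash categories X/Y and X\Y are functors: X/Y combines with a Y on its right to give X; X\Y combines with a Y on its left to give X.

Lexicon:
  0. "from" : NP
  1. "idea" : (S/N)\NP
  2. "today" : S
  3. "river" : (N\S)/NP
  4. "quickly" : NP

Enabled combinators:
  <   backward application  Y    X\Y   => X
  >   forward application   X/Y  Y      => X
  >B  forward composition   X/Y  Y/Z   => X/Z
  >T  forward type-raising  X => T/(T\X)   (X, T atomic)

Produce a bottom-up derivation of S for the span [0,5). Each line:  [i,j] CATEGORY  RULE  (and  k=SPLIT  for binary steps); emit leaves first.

[0,5] S   >
  [0,2] S/N   <
    [0,1] "from" : NP
    [1,2] "idea" : (S/N)\NP
  [2,5] N   <
    [2,3] "today" : S
    [3,5] N\S   >
      [3,4] "river" : (N\S)/NP
      [4,5] "quickly" : NP

[0,1] NP  lex  "from"
[1,2] (S/N)\NP  lex  "idea"
[0,2] S/N  <  k=1
[2,3] S  lex  "today"
[3,4] (N\S)/NP  lex  "river"
[4,5] NP  lex  "quickly"
[3,5] N\S  >  k=4
[2,5] N  <  k=3
[0,5] S  >  k=2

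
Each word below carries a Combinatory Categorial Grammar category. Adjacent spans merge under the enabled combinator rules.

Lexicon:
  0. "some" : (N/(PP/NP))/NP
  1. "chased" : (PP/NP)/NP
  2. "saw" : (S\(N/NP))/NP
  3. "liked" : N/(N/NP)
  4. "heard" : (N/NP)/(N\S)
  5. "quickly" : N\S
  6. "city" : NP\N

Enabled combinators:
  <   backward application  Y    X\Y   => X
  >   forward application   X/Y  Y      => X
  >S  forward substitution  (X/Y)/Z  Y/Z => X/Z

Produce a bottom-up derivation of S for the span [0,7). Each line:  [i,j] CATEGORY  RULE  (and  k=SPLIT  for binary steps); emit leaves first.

[0,7] S   <
  [0,2] N/NP   >S
    [0,1] "some" : (N/(PP/NP))/NP
    [1,2] "chased" : (PP/NP)/NP
  [2,7] S\(N/NP)   >
    [2,3] "saw" : (S\(N/NP))/NP
    [3,7] NP   <
      [3,6] N   >
        [3,4] "liked" : N/(N/NP)
        [4,6] N/NP   >
          [4,5] "heard" : (N/NP)/(N\S)
          [5,6] "quickly" : N\S
      [6,7] "city" : NP\N

[0,1] (N/(PP/NP))/NP  lex  "some"
[1,2] (PP/NP)/NP  lex  "chased"
[0,2] N/NP  >S  k=1
[2,3] (S\(N/NP))/NP  lex  "saw"
[3,4] N/(N/NP)  lex  "liked"
[4,5] (N/NP)/(N\S)  lex  "heard"
[5,6] N\S  lex  "quickly"
[4,6] N/NP  >  k=5
[3,6] N  >  k=4
[6,7] NP\N  lex  "city"
[3,7] NP  <  k=6
[2,7] S\(N/NP)  >  k=3
[0,7] S  <  k=2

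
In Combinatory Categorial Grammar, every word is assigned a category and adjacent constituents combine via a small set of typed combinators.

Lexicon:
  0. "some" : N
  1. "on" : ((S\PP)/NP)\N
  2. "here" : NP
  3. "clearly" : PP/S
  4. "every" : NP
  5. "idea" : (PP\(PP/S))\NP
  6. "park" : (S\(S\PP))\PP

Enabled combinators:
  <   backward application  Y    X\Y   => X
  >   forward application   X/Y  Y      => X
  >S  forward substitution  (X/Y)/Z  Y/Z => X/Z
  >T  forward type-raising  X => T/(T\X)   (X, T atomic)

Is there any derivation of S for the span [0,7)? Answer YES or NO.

YES

[0,7] S   <
  [0,3] S\PP   >
    [0,2] (S\PP)/NP   <
      [0,1] "some" : N
      [1,2] "on" : ((S\PP)/NP)\N
    [2,3] "here" : NP
  [3,7] S\(S\PP)   <
    [3,6] PP   <
      [3,4] "clearly" : PP/S
      [4,6] PP\(PP/S)   <
        [4,5] "every" : NP
        [5,6] "idea" : (PP\(PP/S))\NP
    [6,7] "park" : (S\(S\PP))\PP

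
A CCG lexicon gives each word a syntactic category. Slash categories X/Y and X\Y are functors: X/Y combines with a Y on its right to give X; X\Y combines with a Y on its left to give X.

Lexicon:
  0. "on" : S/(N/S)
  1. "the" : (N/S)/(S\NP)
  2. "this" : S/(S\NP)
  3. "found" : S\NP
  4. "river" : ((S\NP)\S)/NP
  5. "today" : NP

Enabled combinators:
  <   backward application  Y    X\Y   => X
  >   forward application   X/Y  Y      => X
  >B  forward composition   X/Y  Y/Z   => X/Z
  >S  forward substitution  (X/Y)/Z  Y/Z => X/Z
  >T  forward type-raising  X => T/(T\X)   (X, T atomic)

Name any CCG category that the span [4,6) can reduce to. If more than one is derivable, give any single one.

(S\NP)\S

[0,6] S   >
  [0,1] "on" : S/(N/S)
  [1,6] N/S   >
    [1,2] "the" : (N/S)/(S\NP)
    [2,6] S\NP   <
      [2,4] S   >
        [2,3] "this" : S/(S\NP)
        [3,4] "found" : S\NP
      [4,6] (S\NP)\S   >
        [4,5] "river" : ((S\NP)\S)/NP
        [5,6] "today" : NP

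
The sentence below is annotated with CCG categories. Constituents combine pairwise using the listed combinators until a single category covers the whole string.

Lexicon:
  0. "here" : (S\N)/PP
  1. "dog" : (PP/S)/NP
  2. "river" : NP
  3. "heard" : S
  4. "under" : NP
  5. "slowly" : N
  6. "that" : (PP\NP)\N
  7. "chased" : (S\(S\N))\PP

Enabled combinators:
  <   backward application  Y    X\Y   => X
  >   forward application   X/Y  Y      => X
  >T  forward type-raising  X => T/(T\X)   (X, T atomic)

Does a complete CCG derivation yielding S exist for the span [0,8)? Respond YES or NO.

YES

[0,8] S   <
  [0,4] S\N   >
    [0,1] "here" : (S\N)/PP
    [1,4] PP   >
      [1,3] PP/S   >
        [1,2] "dog" : (PP/S)/NP
        [2,3] "river" : NP
      [3,4] "heard" : S
  [4,8] S\(S\N)   <
    [4,7] PP   >
      [4,5] PP/(PP\NP)   >T
        [4,5] "under" : NP
      [5,7] PP\NP   <
        [5,6] "slowly" : N
        [6,7] "that" : (PP\NP)\N
    [7,8] "chased" : (S\(S\N))\PP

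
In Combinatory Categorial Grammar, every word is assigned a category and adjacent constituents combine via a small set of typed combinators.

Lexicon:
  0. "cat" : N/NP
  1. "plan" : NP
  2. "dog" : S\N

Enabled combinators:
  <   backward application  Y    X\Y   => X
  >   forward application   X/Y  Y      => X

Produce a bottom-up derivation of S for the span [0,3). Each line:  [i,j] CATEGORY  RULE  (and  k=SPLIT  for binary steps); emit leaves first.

[0,3] S   <
  [0,2] N   >
    [0,1] "cat" : N/NP
    [1,2] "plan" : NP
  [2,3] "dog" : S\N

[0,1] N/NP  lex  "cat"
[1,2] NP  lex  "plan"
[0,2] N  >  k=1
[2,3] S\N  lex  "dog"
[0,3] S  <  k=2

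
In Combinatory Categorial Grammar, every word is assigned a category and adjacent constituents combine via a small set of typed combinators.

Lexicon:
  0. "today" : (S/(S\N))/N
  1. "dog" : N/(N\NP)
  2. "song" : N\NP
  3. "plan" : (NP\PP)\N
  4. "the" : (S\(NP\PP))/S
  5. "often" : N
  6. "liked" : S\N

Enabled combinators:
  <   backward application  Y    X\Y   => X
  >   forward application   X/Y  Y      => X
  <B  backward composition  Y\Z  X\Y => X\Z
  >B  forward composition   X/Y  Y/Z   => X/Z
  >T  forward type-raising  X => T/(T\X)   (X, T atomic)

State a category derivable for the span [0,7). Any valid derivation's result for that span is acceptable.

[0,7] S   >
  [0,3] S/(S\N)   >
    [0,1] "today" : (S/(S\N))/N
    [1,3] N   >
      [1,2] "dog" : N/(N\NP)
      [2,3] "song" : N\NP
  [3,7] S\N   <B
    [3,4] "plan" : (NP\PP)\N
    [4,7] S\(NP\PP)   >
      [4,5] "the" : (S\(NP\PP))/S
      [5,7] S   <
        [5,6] "often" : N
        [6,7] "liked" : S\N

S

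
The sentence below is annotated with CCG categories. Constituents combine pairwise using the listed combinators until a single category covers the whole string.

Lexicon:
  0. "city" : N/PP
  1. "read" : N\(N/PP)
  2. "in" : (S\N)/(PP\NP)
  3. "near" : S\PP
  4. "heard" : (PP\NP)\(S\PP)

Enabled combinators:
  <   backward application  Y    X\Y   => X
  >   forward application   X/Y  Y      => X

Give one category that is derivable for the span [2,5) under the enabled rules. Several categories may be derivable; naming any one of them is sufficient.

[0,5] S   <
  [0,2] N   <
    [0,1] "city" : N/PP
    [1,2] "read" : N\(N/PP)
  [2,5] S\N   >
    [2,3] "in" : (S\N)/(PP\NP)
    [3,5] PP\NP   <
      [3,4] "near" : S\PP
      [4,5] "heard" : (PP\NP)\(S\PP)

S\N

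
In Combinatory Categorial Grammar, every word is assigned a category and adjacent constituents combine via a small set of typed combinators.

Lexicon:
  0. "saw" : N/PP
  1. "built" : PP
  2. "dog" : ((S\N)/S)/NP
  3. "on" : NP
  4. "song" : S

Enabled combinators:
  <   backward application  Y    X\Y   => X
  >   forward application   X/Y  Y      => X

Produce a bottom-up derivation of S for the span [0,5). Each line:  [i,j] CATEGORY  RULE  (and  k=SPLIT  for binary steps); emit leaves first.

[0,5] S   <
  [0,2] N   >
    [0,1] "saw" : N/PP
    [1,2] "built" : PP
  [2,5] S\N   >
    [2,4] (S\N)/S   >
      [2,3] "dog" : ((S\N)/S)/NP
      [3,4] "on" : NP
    [4,5] "song" : S

[0,1] N/PP  lex  "saw"
[1,2] PP  lex  "built"
[0,2] N  >  k=1
[2,3] ((S\N)/S)/NP  lex  "dog"
[3,4] NP  lex  "on"
[2,4] (S\N)/S  >  k=3
[4,5] S  lex  "song"
[2,5] S\N  >  k=4
[0,5] S  <  k=2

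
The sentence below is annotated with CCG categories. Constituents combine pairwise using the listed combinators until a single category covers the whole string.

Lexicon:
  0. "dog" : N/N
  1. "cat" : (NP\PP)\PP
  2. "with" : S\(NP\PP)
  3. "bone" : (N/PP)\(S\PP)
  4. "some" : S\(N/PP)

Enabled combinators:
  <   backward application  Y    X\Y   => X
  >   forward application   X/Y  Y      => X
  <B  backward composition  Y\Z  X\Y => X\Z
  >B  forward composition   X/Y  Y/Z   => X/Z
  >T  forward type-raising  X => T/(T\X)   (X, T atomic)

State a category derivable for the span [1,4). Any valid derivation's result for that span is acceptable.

N/PP

[0,5] S   <
  [0,4] N/PP   >B
    [0,1] "dog" : N/N
    [1,4] N/PP   <
      [1,3] S\PP   <B
        [1,2] "cat" : (NP\PP)\PP
        [2,3] "with" : S\(NP\PP)
      [3,4] "bone" : (N/PP)\(S\PP)
  [4,5] "some" : S\(N/PP)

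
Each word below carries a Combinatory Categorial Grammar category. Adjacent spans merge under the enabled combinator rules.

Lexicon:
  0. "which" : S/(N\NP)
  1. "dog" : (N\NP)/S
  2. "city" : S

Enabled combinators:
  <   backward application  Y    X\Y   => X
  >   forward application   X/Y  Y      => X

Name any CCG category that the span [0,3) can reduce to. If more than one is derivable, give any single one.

[0,3] S   >
  [0,1] "which" : S/(N\NP)
  [1,3] N\NP   >
    [1,2] "dog" : (N\NP)/S
    [2,3] "city" : S

S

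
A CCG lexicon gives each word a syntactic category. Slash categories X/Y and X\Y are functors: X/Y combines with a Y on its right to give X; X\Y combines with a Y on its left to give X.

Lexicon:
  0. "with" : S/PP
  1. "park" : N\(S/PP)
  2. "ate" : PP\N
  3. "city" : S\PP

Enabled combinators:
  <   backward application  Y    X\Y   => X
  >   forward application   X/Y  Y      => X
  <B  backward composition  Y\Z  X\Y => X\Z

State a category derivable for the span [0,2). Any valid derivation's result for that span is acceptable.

N

[0,4] S   <
  [0,3] PP   <
    [0,2] N   <
      [0,1] "with" : S/PP
      [1,2] "park" : N\(S/PP)
    [2,3] "ate" : PP\N
  [3,4] "city" : S\PP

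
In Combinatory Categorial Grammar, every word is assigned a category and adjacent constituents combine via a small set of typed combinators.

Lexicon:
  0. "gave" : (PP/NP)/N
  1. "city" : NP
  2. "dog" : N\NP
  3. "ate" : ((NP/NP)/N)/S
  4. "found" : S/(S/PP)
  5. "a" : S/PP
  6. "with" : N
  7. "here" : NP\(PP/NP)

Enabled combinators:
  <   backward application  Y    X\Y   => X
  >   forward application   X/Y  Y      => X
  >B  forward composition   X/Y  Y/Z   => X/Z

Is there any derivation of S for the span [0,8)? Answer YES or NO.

NO

(PP/NP)/N NP N\NP ((NP/NP)/N)/S S/(S/PP) S/PP N NP\(PP/NP)
CKY chart[0,8] = {NP}; S ∉ chart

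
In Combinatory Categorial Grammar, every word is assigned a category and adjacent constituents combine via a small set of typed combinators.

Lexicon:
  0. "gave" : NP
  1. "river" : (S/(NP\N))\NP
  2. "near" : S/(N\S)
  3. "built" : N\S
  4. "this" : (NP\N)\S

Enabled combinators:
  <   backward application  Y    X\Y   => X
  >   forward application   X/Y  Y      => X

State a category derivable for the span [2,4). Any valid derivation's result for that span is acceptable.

S

[0,5] S   >
  [0,2] S/(NP\N)   <
    [0,1] "gave" : NP
    [1,2] "river" : (S/(NP\N))\NP
  [2,5] NP\N   <
    [2,4] S   >
      [2,3] "near" : S/(N\S)
      [3,4] "built" : N\S
    [4,5] "this" : (NP\N)\S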